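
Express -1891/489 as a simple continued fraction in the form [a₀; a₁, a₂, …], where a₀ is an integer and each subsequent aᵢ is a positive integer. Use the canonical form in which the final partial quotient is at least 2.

-1891 = -4·489 + 65, so a_0 = -4
489 = 7·65 + 34, so a_1 = 7
65 = 1·34 + 31, so a_2 = 1
34 = 1·31 + 3, so a_3 = 1
31 = 10·3 + 1, so a_4 = 10
3 = 3·1 + 0, so a_5 = 3

[-4; 7, 1, 1, 10, 3]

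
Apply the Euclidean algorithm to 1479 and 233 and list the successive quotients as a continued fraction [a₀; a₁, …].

[6; 2, 1, 7, 10]

1479 = 6·233 + 81, so a_0 = 6
233 = 2·81 + 71, so a_1 = 2
81 = 1·71 + 10, so a_2 = 1
71 = 7·10 + 1, so a_3 = 7
10 = 10·1 + 0, so a_4 = 10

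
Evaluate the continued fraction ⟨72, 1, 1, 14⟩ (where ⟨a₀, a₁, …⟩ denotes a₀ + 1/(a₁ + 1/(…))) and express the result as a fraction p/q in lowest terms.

Use the convergent recurrence hₖ = aₖ·hₖ₋₁ + hₖ₋₂ (and likewise for the denominators kₖ):
a_0 = 72: 72/1
a_1 = 1: 73/1
a_2 = 1: 145/2
a_3 = 14: 2103/29

2103/29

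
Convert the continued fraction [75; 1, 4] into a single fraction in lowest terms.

379/5

Start with 4.
1 + 1/(4/1) = 1 + 1/4 = 5/4
75 + 1/(5/4) = 75 + 4/5 = 379/5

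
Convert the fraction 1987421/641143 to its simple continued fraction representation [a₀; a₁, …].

⌊1987421/641143⌋ = 3, remainder 63992
⌊641143/63992⌋ = 10, remainder 1223
⌊63992/1223⌋ = 52, remainder 396
⌊1223/396⌋ = 3, remainder 35
⌊396/35⌋ = 11, remainder 11
⌊35/11⌋ = 3, remainder 2
⌊11/2⌋ = 5, remainder 1
⌊2/1⌋ = 2, remainder 0

[3; 10, 52, 3, 11, 3, 5, 2]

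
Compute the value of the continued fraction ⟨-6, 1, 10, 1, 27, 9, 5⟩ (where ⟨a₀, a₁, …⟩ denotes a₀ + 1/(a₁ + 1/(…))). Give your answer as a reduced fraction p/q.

-78643/15470

Use the convergent recurrence hₖ = aₖ·hₖ₋₁ + hₖ₋₂ (and likewise for the denominators kₖ):
a_0 = -6: -6/1
a_1 = 1: -5/1
a_2 = 10: -56/11
a_3 = 1: -61/12
a_4 = 27: -1703/335
a_5 = 9: -15388/3027
a_6 = 5: -78643/15470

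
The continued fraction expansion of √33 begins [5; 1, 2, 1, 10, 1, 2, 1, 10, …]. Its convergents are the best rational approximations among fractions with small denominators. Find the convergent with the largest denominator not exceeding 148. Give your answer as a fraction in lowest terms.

a_0 = 5: 5/1  (≤ bound)
a_1 = 1: 6/1  (≤ bound)
a_2 = 2: 17/3  (≤ bound)
a_3 = 1: 23/4  (≤ bound)
a_4 = 10: 247/43  (≤ bound)
a_5 = 1: 270/47  (≤ bound)
a_6 = 2: 787/137  (≤ bound)
a_7 = 1: 1057/184  (> 148, stop)

787/137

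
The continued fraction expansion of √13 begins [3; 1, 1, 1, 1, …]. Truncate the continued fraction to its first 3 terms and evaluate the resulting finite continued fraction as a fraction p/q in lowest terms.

a_0 = 3: 3/1
a_1 = 1: 4/1
a_2 = 1: 7/2

7/2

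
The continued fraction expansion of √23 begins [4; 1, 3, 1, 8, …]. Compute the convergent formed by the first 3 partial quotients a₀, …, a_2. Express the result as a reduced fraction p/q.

a_0 = 4: 4/1
a_1 = 1: 5/1
a_2 = 3: 19/4

19/4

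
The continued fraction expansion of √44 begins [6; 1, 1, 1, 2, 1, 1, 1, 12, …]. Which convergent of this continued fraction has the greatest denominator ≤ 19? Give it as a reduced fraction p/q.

126/19

List convergents until the denominator exceeds the bound:
a_0 = 6: 6/1  (≤ bound)
a_1 = 1: 7/1  (≤ bound)
a_2 = 1: 13/2  (≤ bound)
a_3 = 1: 20/3  (≤ bound)
a_4 = 2: 53/8  (≤ bound)
a_5 = 1: 73/11  (≤ bound)
a_6 = 1: 126/19  (≤ bound)
a_7 = 1: 199/30  (> 19, stop)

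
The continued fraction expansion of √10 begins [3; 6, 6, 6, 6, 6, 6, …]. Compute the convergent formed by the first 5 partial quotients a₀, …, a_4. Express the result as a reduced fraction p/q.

Start with 6.
6 + 1/(6/1) = 6 + 1/6 = 37/6
6 + 1/(37/6) = 6 + 6/37 = 228/37
6 + 1/(228/37) = 6 + 37/228 = 1405/228
3 + 1/(1405/228) = 3 + 228/1405 = 4443/1405

4443/1405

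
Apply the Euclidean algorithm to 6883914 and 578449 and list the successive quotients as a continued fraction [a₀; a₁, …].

[11; 1, 9, 15, 2, 59, 3, 10]

Run the Euclidean algorithm, recording each quotient:
⌊6883914/578449⌋ = 11, remainder 520975
⌊578449/520975⌋ = 1, remainder 57474
⌊520975/57474⌋ = 9, remainder 3709
⌊57474/3709⌋ = 15, remainder 1839
⌊3709/1839⌋ = 2, remainder 31
⌊1839/31⌋ = 59, remainder 10
⌊31/10⌋ = 3, remainder 1
⌊10/1⌋ = 10, remainder 0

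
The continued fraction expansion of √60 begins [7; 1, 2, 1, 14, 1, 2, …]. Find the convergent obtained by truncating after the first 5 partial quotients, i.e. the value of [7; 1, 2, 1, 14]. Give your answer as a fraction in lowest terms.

Use the convergent recurrence hₖ = aₖ·hₖ₋₁ + hₖ₋₂ (and likewise for the denominators kₖ):
a_0 = 7: 7/1
a_1 = 1: 8/1
a_2 = 2: 23/3
a_3 = 1: 31/4
a_4 = 14: 457/59

457/59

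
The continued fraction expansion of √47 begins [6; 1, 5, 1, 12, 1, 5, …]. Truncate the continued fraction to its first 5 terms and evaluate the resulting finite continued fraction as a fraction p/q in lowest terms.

a_0 = 6: 6/1
a_1 = 1: 7/1
a_2 = 5: 41/6
a_3 = 1: 48/7
a_4 = 12: 617/90

617/90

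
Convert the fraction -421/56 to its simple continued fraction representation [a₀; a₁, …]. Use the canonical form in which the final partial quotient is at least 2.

[-8; 2, 13, 2]

-421 ÷ 56 → quotient -8, remainder 27
56 ÷ 27 → quotient 2, remainder 2
27 ÷ 2 → quotient 13, remainder 1
2 ÷ 1 → quotient 2, remainder 0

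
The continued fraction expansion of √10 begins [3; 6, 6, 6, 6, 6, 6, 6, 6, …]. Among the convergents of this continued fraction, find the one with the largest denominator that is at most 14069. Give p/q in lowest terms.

27379/8658

a_0 = 3: 3/1  (≤ bound)
a_1 = 6: 19/6  (≤ bound)
a_2 = 6: 117/37  (≤ bound)
a_3 = 6: 721/228  (≤ bound)
a_4 = 6: 4443/1405  (≤ bound)
a_5 = 6: 27379/8658  (≤ bound)
a_6 = 6: 168717/53353  (> 14069, stop)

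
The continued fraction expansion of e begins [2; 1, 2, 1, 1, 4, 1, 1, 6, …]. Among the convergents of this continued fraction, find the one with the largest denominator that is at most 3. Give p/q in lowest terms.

8/3

List convergents until the denominator exceeds the bound:
a_0 = 2: 2/1  (≤ bound)
a_1 = 1: 3/1  (≤ bound)
a_2 = 2: 8/3  (≤ bound)
a_3 = 1: 11/4  (> 3, stop)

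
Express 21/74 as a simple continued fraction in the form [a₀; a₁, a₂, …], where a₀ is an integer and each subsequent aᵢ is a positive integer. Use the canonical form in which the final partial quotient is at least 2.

[0; 3, 1, 1, 10]

⌊21/74⌋ = 0, remainder 21
⌊74/21⌋ = 3, remainder 11
⌊21/11⌋ = 1, remainder 10
⌊11/10⌋ = 1, remainder 1
⌊10/1⌋ = 10, remainder 0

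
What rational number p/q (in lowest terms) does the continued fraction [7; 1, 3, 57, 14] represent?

24881/3210

Collapse the nested fraction from the inside out:
Start with 14.
57 + 1/(14/1) = 57 + 1/14 = 799/14
3 + 1/(799/14) = 3 + 14/799 = 2411/799
1 + 1/(2411/799) = 1 + 799/2411 = 3210/2411
7 + 1/(3210/2411) = 7 + 2411/3210 = 24881/3210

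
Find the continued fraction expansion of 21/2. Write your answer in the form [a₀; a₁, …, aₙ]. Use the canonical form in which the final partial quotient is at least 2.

Run the Euclidean algorithm, recording each quotient:
21 = 10·2 + 1, so a_0 = 10
2 = 2·1 + 0, so a_1 = 2

[10; 2]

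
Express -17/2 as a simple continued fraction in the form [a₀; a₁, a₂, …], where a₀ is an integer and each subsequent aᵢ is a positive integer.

[-9; 2]

Repeatedly divide and take the remainder:
-17 = -9·2 + 1, so a_0 = -9
2 = 2·1 + 0, so a_1 = 2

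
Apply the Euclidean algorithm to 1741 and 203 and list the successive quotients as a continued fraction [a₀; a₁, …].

[8; 1, 1, 2, 1, 3, 2, 3]

Apply division with remainder until the remainder is 0:
1741 ÷ 203 → quotient 8, remainder 117
203 ÷ 117 → quotient 1, remainder 86
117 ÷ 86 → quotient 1, remainder 31
86 ÷ 31 → quotient 2, remainder 24
31 ÷ 24 → quotient 1, remainder 7
24 ÷ 7 → quotient 3, remainder 3
7 ÷ 3 → quotient 2, remainder 1
3 ÷ 1 → quotient 3, remainder 0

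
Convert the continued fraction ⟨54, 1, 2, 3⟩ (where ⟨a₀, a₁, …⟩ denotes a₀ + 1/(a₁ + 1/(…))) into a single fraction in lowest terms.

547/10

Compute successive convergents:
a_0 = 54: 54/1
a_1 = 1: 55/1
a_2 = 2: 164/3
a_3 = 3: 547/10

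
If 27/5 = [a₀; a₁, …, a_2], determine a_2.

27 ÷ 5 → quotient 5, remainder 2
5 ÷ 2 → quotient 2, remainder 1
2 ÷ 1 → quotient 2, remainder 0

2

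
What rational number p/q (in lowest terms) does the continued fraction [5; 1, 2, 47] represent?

Start with 47.
2 + 1/(47/1) = 2 + 1/47 = 95/47
1 + 1/(95/47) = 1 + 47/95 = 142/95
5 + 1/(142/95) = 5 + 95/142 = 805/142

805/142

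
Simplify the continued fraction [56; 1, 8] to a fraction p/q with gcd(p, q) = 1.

Start with 8.
1 + 1/(8/1) = 1 + 1/8 = 9/8
56 + 1/(9/8) = 56 + 8/9 = 512/9

512/9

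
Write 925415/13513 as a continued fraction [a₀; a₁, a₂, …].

[68; 2, 14, 2, 12, 1, 3, 4]

925415 = 68·13513 + 6531, so a_0 = 68
13513 = 2·6531 + 451, so a_1 = 2
6531 = 14·451 + 217, so a_2 = 14
451 = 2·217 + 17, so a_3 = 2
217 = 12·17 + 13, so a_4 = 12
17 = 1·13 + 4, so a_5 = 1
13 = 3·4 + 1, so a_6 = 3
4 = 4·1 + 0, so a_7 = 4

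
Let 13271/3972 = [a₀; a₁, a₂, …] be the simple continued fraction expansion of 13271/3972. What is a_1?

⌊13271/3972⌋ = 3, remainder 1355
⌊3972/1355⌋ = 2, remainder 1262

2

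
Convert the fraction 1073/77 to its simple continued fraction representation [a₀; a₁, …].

[13; 1, 14, 2, 2]

Apply division with remainder until the remainder is 0:
⌊1073/77⌋ = 13, remainder 72
⌊77/72⌋ = 1, remainder 5
⌊72/5⌋ = 14, remainder 2
⌊5/2⌋ = 2, remainder 1
⌊2/1⌋ = 2, remainder 0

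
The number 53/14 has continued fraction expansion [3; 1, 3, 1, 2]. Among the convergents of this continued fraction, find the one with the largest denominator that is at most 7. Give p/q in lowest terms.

19/5

List convergents until the denominator exceeds the bound:
a_0 = 3: 3/1  (≤ bound)
a_1 = 1: 4/1  (≤ bound)
a_2 = 3: 15/4  (≤ bound)
a_3 = 1: 19/5  (≤ bound)
a_4 = 2: 53/14  (> 7, stop)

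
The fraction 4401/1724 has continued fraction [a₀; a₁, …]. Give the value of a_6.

Apply division with remainder until the remainder is 0:
4401 ÷ 1724 → quotient 2, remainder 953
1724 ÷ 953 → quotient 1, remainder 771
953 ÷ 771 → quotient 1, remainder 182
771 ÷ 182 → quotient 4, remainder 43
182 ÷ 43 → quotient 4, remainder 10
43 ÷ 10 → quotient 4, remainder 3
10 ÷ 3 → quotient 3, remainder 1

3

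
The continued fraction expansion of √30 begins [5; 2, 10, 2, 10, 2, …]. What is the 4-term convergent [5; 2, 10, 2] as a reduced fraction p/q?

a_0 = 5: 5/1
a_1 = 2: 11/2
a_2 = 10: 115/21
a_3 = 2: 241/44

241/44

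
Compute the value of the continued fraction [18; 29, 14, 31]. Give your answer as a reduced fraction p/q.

Compute successive convergents:
a_0 = 18: 18/1
a_1 = 29: 523/29
a_2 = 14: 7340/407
a_3 = 31: 228063/12646

228063/12646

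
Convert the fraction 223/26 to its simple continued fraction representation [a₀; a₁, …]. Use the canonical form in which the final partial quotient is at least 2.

[8; 1, 1, 2, 1, 3]

Apply division with remainder until the remainder is 0:
223 = 8·26 + 15, so a_0 = 8
26 = 1·15 + 11, so a_1 = 1
15 = 1·11 + 4, so a_2 = 1
11 = 2·4 + 3, so a_3 = 2
4 = 1·3 + 1, so a_4 = 1
3 = 3·1 + 0, so a_5 = 3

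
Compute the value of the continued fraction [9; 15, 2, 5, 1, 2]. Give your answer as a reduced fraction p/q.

5185/572

a_0 = 9: 9/1
a_1 = 15: 136/15
a_2 = 2: 281/31
a_3 = 5: 1541/170
a_4 = 1: 1822/201
a_5 = 2: 5185/572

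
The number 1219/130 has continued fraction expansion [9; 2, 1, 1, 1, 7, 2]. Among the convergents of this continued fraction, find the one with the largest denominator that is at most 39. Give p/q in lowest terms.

a_0 = 9: 9/1  (≤ bound)
a_1 = 2: 19/2  (≤ bound)
a_2 = 1: 28/3  (≤ bound)
a_3 = 1: 47/5  (≤ bound)
a_4 = 1: 75/8  (≤ bound)
a_5 = 7: 572/61  (> 39, stop)

75/8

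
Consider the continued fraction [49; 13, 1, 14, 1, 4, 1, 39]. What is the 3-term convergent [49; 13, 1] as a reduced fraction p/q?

Collapse the nested fraction from the inside out:
Start with 1.
13 + 1/(1/1) = 13 + 1/1 = 14/1
49 + 1/(14/1) = 49 + 1/14 = 687/14

687/14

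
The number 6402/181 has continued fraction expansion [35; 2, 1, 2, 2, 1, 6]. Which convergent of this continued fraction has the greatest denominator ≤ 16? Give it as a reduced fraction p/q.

283/8

List convergents until the denominator exceeds the bound:
a_0 = 35: 35/1  (≤ bound)
a_1 = 2: 71/2  (≤ bound)
a_2 = 1: 106/3  (≤ bound)
a_3 = 2: 283/8  (≤ bound)
a_4 = 2: 672/19  (> 16, stop)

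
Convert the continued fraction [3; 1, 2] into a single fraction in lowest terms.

a_0 = 3: 3/1
a_1 = 1: 4/1
a_2 = 2: 11/3

11/3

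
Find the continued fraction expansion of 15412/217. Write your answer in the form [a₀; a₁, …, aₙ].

[71; 43, 2, 2]

Repeatedly divide and take the remainder:
⌊15412/217⌋ = 71, remainder 5
⌊217/5⌋ = 43, remainder 2
⌊5/2⌋ = 2, remainder 1
⌊2/1⌋ = 2, remainder 0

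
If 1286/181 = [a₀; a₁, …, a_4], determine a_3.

Repeatedly divide and take the remainder:
1286 ÷ 181 → quotient 7, remainder 19
181 ÷ 19 → quotient 9, remainder 10
19 ÷ 10 → quotient 1, remainder 9
10 ÷ 9 → quotient 1, remainder 1

1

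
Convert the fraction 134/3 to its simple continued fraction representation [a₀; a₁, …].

[44; 1, 2]

134 ÷ 3 → quotient 44, remainder 2
3 ÷ 2 → quotient 1, remainder 1
2 ÷ 1 → quotient 2, remainder 0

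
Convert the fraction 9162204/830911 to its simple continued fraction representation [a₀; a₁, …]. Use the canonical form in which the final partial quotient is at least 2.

[11; 37, 2, 5, 3, 22, 3, 9]

9162204 = 11·830911 + 22183, so a_0 = 11
830911 = 37·22183 + 10140, so a_1 = 37
22183 = 2·10140 + 1903, so a_2 = 2
10140 = 5·1903 + 625, so a_3 = 5
1903 = 3·625 + 28, so a_4 = 3
625 = 22·28 + 9, so a_5 = 22
28 = 3·9 + 1, so a_6 = 3
9 = 9·1 + 0, so a_7 = 9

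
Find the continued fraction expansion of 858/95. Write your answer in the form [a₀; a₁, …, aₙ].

[9; 31, 1, 2]

Run the Euclidean algorithm, recording each quotient:
858 ÷ 95 → quotient 9, remainder 3
95 ÷ 3 → quotient 31, remainder 2
3 ÷ 2 → quotient 1, remainder 1
2 ÷ 1 → quotient 2, remainder 0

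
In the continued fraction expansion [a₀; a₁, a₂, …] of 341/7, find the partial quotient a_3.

2

Run the Euclidean algorithm, recording each quotient:
341 ÷ 7 → quotient 48, remainder 5
7 ÷ 5 → quotient 1, remainder 2
5 ÷ 2 → quotient 2, remainder 1
2 ÷ 1 → quotient 2, remainder 0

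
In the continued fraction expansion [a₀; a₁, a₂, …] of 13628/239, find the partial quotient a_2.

1

⌊13628/239⌋ = 57, remainder 5
⌊239/5⌋ = 47, remainder 4
⌊5/4⌋ = 1, remainder 1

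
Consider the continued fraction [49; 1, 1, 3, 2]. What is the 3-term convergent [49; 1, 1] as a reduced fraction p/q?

Compute successive convergents:
a_0 = 49: 49/1
a_1 = 1: 50/1
a_2 = 1: 99/2

99/2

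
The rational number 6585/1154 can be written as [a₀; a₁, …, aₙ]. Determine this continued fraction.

⌊6585/1154⌋ = 5, remainder 815
⌊1154/815⌋ = 1, remainder 339
⌊815/339⌋ = 2, remainder 137
⌊339/137⌋ = 2, remainder 65
⌊137/65⌋ = 2, remainder 7
⌊65/7⌋ = 9, remainder 2
⌊7/2⌋ = 3, remainder 1
⌊2/1⌋ = 2, remainder 0

[5; 1, 2, 2, 2, 9, 3, 2]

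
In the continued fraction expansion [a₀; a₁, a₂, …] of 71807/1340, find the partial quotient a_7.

71807 ÷ 1340 → quotient 53, remainder 787
1340 ÷ 787 → quotient 1, remainder 553
787 ÷ 553 → quotient 1, remainder 234
553 ÷ 234 → quotient 2, remainder 85
234 ÷ 85 → quotient 2, remainder 64
85 ÷ 64 → quotient 1, remainder 21
64 ÷ 21 → quotient 3, remainder 1
21 ÷ 1 → quotient 21, remainder 0

21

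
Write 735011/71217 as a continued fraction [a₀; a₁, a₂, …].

735011 ÷ 71217 → quotient 10, remainder 22841
71217 ÷ 22841 → quotient 3, remainder 2694
22841 ÷ 2694 → quotient 8, remainder 1289
2694 ÷ 1289 → quotient 2, remainder 116
1289 ÷ 116 → quotient 11, remainder 13
116 ÷ 13 → quotient 8, remainder 12
13 ÷ 12 → quotient 1, remainder 1
12 ÷ 1 → quotient 12, remainder 0

[10; 3, 8, 2, 11, 8, 1, 12]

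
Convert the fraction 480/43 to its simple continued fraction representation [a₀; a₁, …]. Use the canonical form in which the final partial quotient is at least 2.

[11; 6, 7]

480 ÷ 43 → quotient 11, remainder 7
43 ÷ 7 → quotient 6, remainder 1
7 ÷ 1 → quotient 7, remainder 0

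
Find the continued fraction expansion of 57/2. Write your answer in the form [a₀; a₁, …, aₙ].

⌊57/2⌋ = 28, remainder 1
⌊2/1⌋ = 2, remainder 0

[28; 2]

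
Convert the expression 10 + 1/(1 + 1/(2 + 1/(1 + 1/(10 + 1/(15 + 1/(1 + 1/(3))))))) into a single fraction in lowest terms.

Use the convergent recurrence hₖ = aₖ·hₖ₋₁ + hₖ₋₂ (and likewise for the denominators kₖ):
a_0 = 10: 10/1
a_1 = 1: 11/1
a_2 = 2: 32/3
a_3 = 1: 43/4
a_4 = 10: 462/43
a_5 = 15: 6973/649
a_6 = 1: 7435/692
a_7 = 3: 29278/2725

29278/2725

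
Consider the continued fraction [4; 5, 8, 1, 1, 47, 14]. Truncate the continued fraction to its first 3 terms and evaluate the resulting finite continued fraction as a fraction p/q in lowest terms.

a_0 = 4: 4/1
a_1 = 5: 21/5
a_2 = 8: 172/41

172/41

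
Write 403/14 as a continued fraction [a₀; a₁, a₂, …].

⌊403/14⌋ = 28, remainder 11
⌊14/11⌋ = 1, remainder 3
⌊11/3⌋ = 3, remainder 2
⌊3/2⌋ = 1, remainder 1
⌊2/1⌋ = 2, remainder 0

[28; 1, 3, 1, 2]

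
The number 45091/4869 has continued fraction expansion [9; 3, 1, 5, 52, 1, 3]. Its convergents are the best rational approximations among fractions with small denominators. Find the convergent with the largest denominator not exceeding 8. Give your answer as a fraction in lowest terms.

List convergents until the denominator exceeds the bound:
a_0 = 9: 9/1  (≤ bound)
a_1 = 3: 28/3  (≤ bound)
a_2 = 1: 37/4  (≤ bound)
a_3 = 5: 213/23  (> 8, stop)

37/4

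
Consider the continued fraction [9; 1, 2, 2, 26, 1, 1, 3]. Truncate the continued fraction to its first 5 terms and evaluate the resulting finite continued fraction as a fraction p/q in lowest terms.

1797/185

Starting at the tail and folding back:
Start with 26.
2 + 1/(26/1) = 2 + 1/26 = 53/26
2 + 1/(53/26) = 2 + 26/53 = 132/53
1 + 1/(132/53) = 1 + 53/132 = 185/132
9 + 1/(185/132) = 9 + 132/185 = 1797/185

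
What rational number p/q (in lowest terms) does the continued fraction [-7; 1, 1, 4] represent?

-58/9

Use the convergent recurrence hₖ = aₖ·hₖ₋₁ + hₖ₋₂ (and likewise for the denominators kₖ):
a_0 = -7: -7/1
a_1 = 1: -6/1
a_2 = 1: -13/2
a_3 = 4: -58/9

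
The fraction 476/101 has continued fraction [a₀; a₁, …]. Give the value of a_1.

1

Repeatedly divide and take the remainder:
476 = 4·101 + 72, so a_0 = 4
101 = 1·72 + 29, so a_1 = 1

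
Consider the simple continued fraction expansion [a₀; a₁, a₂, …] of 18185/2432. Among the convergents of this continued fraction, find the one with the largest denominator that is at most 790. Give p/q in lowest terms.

1488/199

a_0 = 7: 7/1  (≤ bound)
a_1 = 2: 15/2  (≤ bound)
a_2 = 10: 157/21  (≤ bound)
a_3 = 1: 172/23  (≤ bound)
a_4 = 1: 329/44  (≤ bound)
a_5 = 4: 1488/199  (≤ bound)
a_6 = 12: 18185/2432  (> 790, stop)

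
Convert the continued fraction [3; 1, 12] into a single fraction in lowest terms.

a_0 = 3: 3/1
a_1 = 1: 4/1
a_2 = 12: 51/13

51/13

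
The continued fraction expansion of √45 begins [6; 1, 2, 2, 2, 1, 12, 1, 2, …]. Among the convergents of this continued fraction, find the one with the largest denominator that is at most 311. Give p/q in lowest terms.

2046/305

a_0 = 6: 6/1  (≤ bound)
a_1 = 1: 7/1  (≤ bound)
a_2 = 2: 20/3  (≤ bound)
a_3 = 2: 47/7  (≤ bound)
a_4 = 2: 114/17  (≤ bound)
a_5 = 1: 161/24  (≤ bound)
a_6 = 12: 2046/305  (≤ bound)
a_7 = 1: 2207/329  (> 311, stop)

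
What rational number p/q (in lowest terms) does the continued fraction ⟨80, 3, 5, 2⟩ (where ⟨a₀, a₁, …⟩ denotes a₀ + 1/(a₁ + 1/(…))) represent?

a_0 = 80: 80/1
a_1 = 3: 241/3
a_2 = 5: 1285/16
a_3 = 2: 2811/35

2811/35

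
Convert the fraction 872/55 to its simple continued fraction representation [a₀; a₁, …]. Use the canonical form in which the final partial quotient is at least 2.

Apply division with remainder until the remainder is 0:
872 = 15·55 + 47, so a_0 = 15
55 = 1·47 + 8, so a_1 = 1
47 = 5·8 + 7, so a_2 = 5
8 = 1·7 + 1, so a_3 = 1
7 = 7·1 + 0, so a_4 = 7

[15; 1, 5, 1, 7]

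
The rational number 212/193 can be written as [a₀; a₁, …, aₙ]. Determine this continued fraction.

[1; 10, 6, 3]

Repeatedly divide and take the remainder:
212 ÷ 193 → quotient 1, remainder 19
193 ÷ 19 → quotient 10, remainder 3
19 ÷ 3 → quotient 6, remainder 1
3 ÷ 1 → quotient 3, remainder 0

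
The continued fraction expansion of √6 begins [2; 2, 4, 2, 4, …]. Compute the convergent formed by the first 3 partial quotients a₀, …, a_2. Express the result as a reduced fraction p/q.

22/9

a_0 = 2: 2/1
a_1 = 2: 5/2
a_2 = 4: 22/9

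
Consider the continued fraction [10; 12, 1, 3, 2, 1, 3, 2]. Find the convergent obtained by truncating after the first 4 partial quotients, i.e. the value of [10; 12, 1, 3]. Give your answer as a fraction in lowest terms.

Build up convergents one term at a time:
a_0 = 10: 10/1
a_1 = 12: 121/12
a_2 = 1: 131/13
a_3 = 3: 514/51

514/51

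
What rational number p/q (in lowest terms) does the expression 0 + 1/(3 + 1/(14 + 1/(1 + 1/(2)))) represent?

44/135

a_0 = 0: 0/1
a_1 = 3: 1/3
a_2 = 14: 14/43
a_3 = 1: 15/46
a_4 = 2: 44/135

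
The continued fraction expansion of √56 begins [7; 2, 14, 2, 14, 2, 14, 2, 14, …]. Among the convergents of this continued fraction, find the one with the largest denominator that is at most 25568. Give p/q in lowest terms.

13455/1798

List convergents until the denominator exceeds the bound:
a_0 = 7: 7/1  (≤ bound)
a_1 = 2: 15/2  (≤ bound)
a_2 = 14: 217/29  (≤ bound)
a_3 = 2: 449/60  (≤ bound)
a_4 = 14: 6503/869  (≤ bound)
a_5 = 2: 13455/1798  (≤ bound)
a_6 = 14: 194873/26041  (> 25568, stop)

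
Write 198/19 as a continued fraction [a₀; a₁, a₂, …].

Apply division with remainder until the remainder is 0:
198 = 10·19 + 8, so a_0 = 10
19 = 2·8 + 3, so a_1 = 2
8 = 2·3 + 2, so a_2 = 2
3 = 1·2 + 1, so a_3 = 1
2 = 2·1 + 0, so a_4 = 2

[10; 2, 2, 1, 2]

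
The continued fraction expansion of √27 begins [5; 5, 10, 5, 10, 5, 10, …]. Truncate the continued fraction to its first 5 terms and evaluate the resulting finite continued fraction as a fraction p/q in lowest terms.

13775/2651

Start with 10.
5 + 1/(10/1) = 5 + 1/10 = 51/10
10 + 1/(51/10) = 10 + 10/51 = 520/51
5 + 1/(520/51) = 5 + 51/520 = 2651/520
5 + 1/(2651/520) = 5 + 520/2651 = 13775/2651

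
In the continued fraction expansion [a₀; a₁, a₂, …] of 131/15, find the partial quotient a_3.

1

131 ÷ 15 → quotient 8, remainder 11
15 ÷ 11 → quotient 1, remainder 4
11 ÷ 4 → quotient 2, remainder 3
4 ÷ 3 → quotient 1, remainder 1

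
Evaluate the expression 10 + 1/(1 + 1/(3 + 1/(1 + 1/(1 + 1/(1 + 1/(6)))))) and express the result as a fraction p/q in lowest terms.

1003/93

a_0 = 10: 10/1
a_1 = 1: 11/1
a_2 = 3: 43/4
a_3 = 1: 54/5
a_4 = 1: 97/9
a_5 = 1: 151/14
a_6 = 6: 1003/93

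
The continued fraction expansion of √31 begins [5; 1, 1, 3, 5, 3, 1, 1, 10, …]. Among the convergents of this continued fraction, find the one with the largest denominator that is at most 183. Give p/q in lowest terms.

863/155

a_0 = 5: 5/1  (≤ bound)
a_1 = 1: 6/1  (≤ bound)
a_2 = 1: 11/2  (≤ bound)
a_3 = 3: 39/7  (≤ bound)
a_4 = 5: 206/37  (≤ bound)
a_5 = 3: 657/118  (≤ bound)
a_6 = 1: 863/155  (≤ bound)
a_7 = 1: 1520/273  (> 183, stop)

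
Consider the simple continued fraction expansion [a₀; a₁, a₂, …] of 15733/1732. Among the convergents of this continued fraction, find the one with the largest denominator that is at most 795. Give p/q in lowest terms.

a_0 = 9: 9/1  (≤ bound)
a_1 = 11: 100/11  (≤ bound)
a_2 = 1: 109/12  (≤ bound)
a_3 = 17: 1953/215  (≤ bound)
a_4 = 8: 15733/1732  (> 795, stop)

1953/215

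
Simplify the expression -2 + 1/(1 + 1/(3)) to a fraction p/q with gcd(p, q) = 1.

-5/4

Start with 3.
1 + 1/(3/1) = 1 + 1/3 = 4/3
-2 + 1/(4/3) = -2 + 3/4 = -5/4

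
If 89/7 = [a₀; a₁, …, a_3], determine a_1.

Run the Euclidean algorithm, recording each quotient:
⌊89/7⌋ = 12, remainder 5
⌊7/5⌋ = 1, remainder 2

1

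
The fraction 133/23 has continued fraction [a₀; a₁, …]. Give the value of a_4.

Apply division with remainder until the remainder is 0:
133 = 5·23 + 18, so a_0 = 5
23 = 1·18 + 5, so a_1 = 1
18 = 3·5 + 3, so a_2 = 3
5 = 1·3 + 2, so a_3 = 1
3 = 1·2 + 1, so a_4 = 1

1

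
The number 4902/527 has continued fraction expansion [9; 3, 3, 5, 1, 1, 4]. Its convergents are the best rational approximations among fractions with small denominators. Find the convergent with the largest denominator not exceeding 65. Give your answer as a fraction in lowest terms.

586/63

List convergents until the denominator exceeds the bound:
a_0 = 9: 9/1  (≤ bound)
a_1 = 3: 28/3  (≤ bound)
a_2 = 3: 93/10  (≤ bound)
a_3 = 5: 493/53  (≤ bound)
a_4 = 1: 586/63  (≤ bound)
a_5 = 1: 1079/116  (> 65, stop)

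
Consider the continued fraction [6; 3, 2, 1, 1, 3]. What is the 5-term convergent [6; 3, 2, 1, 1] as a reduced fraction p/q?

Start with 1.
1 + 1/(1/1) = 1 + 1/1 = 2/1
2 + 1/(2/1) = 2 + 1/2 = 5/2
3 + 1/(5/2) = 3 + 2/5 = 17/5
6 + 1/(17/5) = 6 + 5/17 = 107/17

107/17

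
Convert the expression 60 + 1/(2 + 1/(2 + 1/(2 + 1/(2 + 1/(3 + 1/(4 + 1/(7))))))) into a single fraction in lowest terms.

185713/3074

Starting at the tail and folding back:
Start with 7.
4 + 1/(7/1) = 4 + 1/7 = 29/7
3 + 1/(29/7) = 3 + 7/29 = 94/29
2 + 1/(94/29) = 2 + 29/94 = 217/94
2 + 1/(217/94) = 2 + 94/217 = 528/217
2 + 1/(528/217) = 2 + 217/528 = 1273/528
2 + 1/(1273/528) = 2 + 528/1273 = 3074/1273
60 + 1/(3074/1273) = 60 + 1273/3074 = 185713/3074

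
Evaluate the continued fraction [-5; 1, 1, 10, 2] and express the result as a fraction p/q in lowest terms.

-197/44

a_0 = -5: -5/1
a_1 = 1: -4/1
a_2 = 1: -9/2
a_3 = 10: -94/21
a_4 = 2: -197/44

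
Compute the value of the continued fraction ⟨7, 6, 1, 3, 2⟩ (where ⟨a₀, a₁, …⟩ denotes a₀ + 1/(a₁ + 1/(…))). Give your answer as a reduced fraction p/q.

436/61

Use the convergent recurrence hₖ = aₖ·hₖ₋₁ + hₖ₋₂ (and likewise for the denominators kₖ):
a_0 = 7: 7/1
a_1 = 6: 43/6
a_2 = 1: 50/7
a_3 = 3: 193/27
a_4 = 2: 436/61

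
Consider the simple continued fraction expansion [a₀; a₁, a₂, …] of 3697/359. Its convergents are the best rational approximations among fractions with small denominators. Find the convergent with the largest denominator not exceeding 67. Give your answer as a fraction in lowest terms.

484/47

List convergents until the denominator exceeds the bound:
a_0 = 10: 10/1  (≤ bound)
a_1 = 3: 31/3  (≤ bound)
a_2 = 2: 72/7  (≤ bound)
a_3 = 1: 103/10  (≤ bound)
a_4 = 4: 484/47  (≤ bound)
a_5 = 2: 1071/104  (> 67, stop)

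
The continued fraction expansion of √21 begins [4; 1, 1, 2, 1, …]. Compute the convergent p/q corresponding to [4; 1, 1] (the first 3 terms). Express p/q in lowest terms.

9/2

Build up convergents one term at a time:
a_0 = 4: 4/1
a_1 = 1: 5/1
a_2 = 1: 9/2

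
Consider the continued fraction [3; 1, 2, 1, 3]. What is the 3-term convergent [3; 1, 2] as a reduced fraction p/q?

11/3

Start with 2.
1 + 1/(2/1) = 1 + 1/2 = 3/2
3 + 1/(3/2) = 3 + 2/3 = 11/3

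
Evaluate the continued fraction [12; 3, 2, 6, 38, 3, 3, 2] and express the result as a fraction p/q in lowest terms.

489171/39806

Start with 2.
3 + 1/(2/1) = 3 + 1/2 = 7/2
3 + 1/(7/2) = 3 + 2/7 = 23/7
38 + 1/(23/7) = 38 + 7/23 = 881/23
6 + 1/(881/23) = 6 + 23/881 = 5309/881
2 + 1/(5309/881) = 2 + 881/5309 = 11499/5309
3 + 1/(11499/5309) = 3 + 5309/11499 = 39806/11499
12 + 1/(39806/11499) = 12 + 11499/39806 = 489171/39806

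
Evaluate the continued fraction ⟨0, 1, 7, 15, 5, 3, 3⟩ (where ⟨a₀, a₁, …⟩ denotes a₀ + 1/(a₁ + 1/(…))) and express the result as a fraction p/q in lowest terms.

5688/6493

a_0 = 0: 0/1
a_1 = 1: 1/1
a_2 = 7: 7/8
a_3 = 15: 106/121
a_4 = 5: 537/613
a_5 = 3: 1717/1960
a_6 = 3: 5688/6493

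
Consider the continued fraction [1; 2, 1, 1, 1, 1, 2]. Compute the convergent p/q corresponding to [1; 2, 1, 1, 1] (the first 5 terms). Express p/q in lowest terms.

Collapse the nested fraction from the inside out:
Start with 1.
1 + 1/(1/1) = 1 + 1/1 = 2/1
1 + 1/(2/1) = 1 + 1/2 = 3/2
2 + 1/(3/2) = 2 + 2/3 = 8/3
1 + 1/(8/3) = 1 + 3/8 = 11/8

11/8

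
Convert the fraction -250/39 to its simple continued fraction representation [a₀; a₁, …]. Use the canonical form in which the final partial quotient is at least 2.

Run the Euclidean algorithm, recording each quotient:
-250 ÷ 39 → quotient -7, remainder 23
39 ÷ 23 → quotient 1, remainder 16
23 ÷ 16 → quotient 1, remainder 7
16 ÷ 7 → quotient 2, remainder 2
7 ÷ 2 → quotient 3, remainder 1
2 ÷ 1 → quotient 2, remainder 0

[-7; 1, 1, 2, 3, 2]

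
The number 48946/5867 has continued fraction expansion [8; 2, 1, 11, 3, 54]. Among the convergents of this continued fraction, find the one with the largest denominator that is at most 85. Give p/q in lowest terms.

a_0 = 8: 8/1  (≤ bound)
a_1 = 2: 17/2  (≤ bound)
a_2 = 1: 25/3  (≤ bound)
a_3 = 11: 292/35  (≤ bound)
a_4 = 3: 901/108  (> 85, stop)

292/35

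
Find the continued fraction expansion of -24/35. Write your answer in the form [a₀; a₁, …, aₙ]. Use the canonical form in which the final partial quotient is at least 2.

[-1; 3, 5, 2]

-24 = -1·35 + 11, so a_0 = -1
35 = 3·11 + 2, so a_1 = 3
11 = 5·2 + 1, so a_2 = 5
2 = 2·1 + 0, so a_3 = 2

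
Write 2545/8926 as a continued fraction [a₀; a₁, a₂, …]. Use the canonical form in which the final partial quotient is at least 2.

Repeatedly divide and take the remainder:
2545 ÷ 8926 → quotient 0, remainder 2545
8926 ÷ 2545 → quotient 3, remainder 1291
2545 ÷ 1291 → quotient 1, remainder 1254
1291 ÷ 1254 → quotient 1, remainder 37
1254 ÷ 37 → quotient 33, remainder 33
37 ÷ 33 → quotient 1, remainder 4
33 ÷ 4 → quotient 8, remainder 1
4 ÷ 1 → quotient 4, remainder 0

[0; 3, 1, 1, 33, 1, 8, 4]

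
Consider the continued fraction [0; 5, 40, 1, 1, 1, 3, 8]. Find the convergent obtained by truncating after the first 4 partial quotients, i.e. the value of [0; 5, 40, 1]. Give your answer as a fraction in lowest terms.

41/206

Starting at the tail and folding back:
Start with 1.
40 + 1/(1/1) = 40 + 1/1 = 41/1
5 + 1/(41/1) = 5 + 1/41 = 206/41
0 + 1/(206/41) = 0 + 41/206 = 41/206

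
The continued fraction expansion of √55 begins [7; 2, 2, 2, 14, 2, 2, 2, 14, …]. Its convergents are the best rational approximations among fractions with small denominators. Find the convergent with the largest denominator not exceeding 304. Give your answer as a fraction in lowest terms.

List convergents until the denominator exceeds the bound:
a_0 = 7: 7/1  (≤ bound)
a_1 = 2: 15/2  (≤ bound)
a_2 = 2: 37/5  (≤ bound)
a_3 = 2: 89/12  (≤ bound)
a_4 = 14: 1283/173  (≤ bound)
a_5 = 2: 2655/358  (> 304, stop)

1283/173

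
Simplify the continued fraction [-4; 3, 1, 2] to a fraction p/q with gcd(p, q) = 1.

Collapse the nested fraction from the inside out:
Start with 2.
1 + 1/(2/1) = 1 + 1/2 = 3/2
3 + 1/(3/2) = 3 + 2/3 = 11/3
-4 + 1/(11/3) = -4 + 3/11 = -41/11

-41/11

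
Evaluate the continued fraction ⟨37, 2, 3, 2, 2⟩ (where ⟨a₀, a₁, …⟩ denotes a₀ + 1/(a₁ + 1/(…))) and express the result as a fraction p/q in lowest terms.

a_0 = 37: 37/1
a_1 = 2: 75/2
a_2 = 3: 262/7
a_3 = 2: 599/16
a_4 = 2: 1460/39

1460/39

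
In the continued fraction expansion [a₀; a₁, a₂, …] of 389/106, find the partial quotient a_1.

389 ÷ 106 → quotient 3, remainder 71
106 ÷ 71 → quotient 1, remainder 35

1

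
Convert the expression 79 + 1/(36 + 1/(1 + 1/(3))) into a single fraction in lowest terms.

11617/147

a_0 = 79: 79/1
a_1 = 36: 2845/36
a_2 = 1: 2924/37
a_3 = 3: 11617/147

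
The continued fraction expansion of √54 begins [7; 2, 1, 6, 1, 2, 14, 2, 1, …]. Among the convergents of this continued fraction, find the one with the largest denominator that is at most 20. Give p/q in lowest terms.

147/20

a_0 = 7: 7/1  (≤ bound)
a_1 = 2: 15/2  (≤ bound)
a_2 = 1: 22/3  (≤ bound)
a_3 = 6: 147/20  (≤ bound)
a_4 = 1: 169/23  (> 20, stop)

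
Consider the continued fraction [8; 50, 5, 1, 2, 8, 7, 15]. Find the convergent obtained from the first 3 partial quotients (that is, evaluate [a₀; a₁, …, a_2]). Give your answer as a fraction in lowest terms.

2013/251

Start with 5.
50 + 1/(5/1) = 50 + 1/5 = 251/5
8 + 1/(251/5) = 8 + 5/251 = 2013/251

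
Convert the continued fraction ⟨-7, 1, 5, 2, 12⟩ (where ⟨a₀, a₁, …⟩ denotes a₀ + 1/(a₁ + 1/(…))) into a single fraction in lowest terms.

-997/162

Compute successive convergents:
a_0 = -7: -7/1
a_1 = 1: -6/1
a_2 = 5: -37/6
a_3 = 2: -80/13
a_4 = 12: -997/162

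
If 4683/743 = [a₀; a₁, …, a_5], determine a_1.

Run the Euclidean algorithm, recording each quotient:
4683 ÷ 743 → quotient 6, remainder 225
743 ÷ 225 → quotient 3, remainder 68

3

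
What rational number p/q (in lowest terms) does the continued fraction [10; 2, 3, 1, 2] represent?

261/25

a_0 = 10: 10/1
a_1 = 2: 21/2
a_2 = 3: 73/7
a_3 = 1: 94/9
a_4 = 2: 261/25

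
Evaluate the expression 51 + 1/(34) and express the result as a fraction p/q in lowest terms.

1735/34

Start with 34.
51 + 1/(34/1) = 51 + 1/34 = 1735/34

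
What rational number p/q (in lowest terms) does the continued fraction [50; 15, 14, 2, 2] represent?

a_0 = 50: 50/1
a_1 = 15: 751/15
a_2 = 14: 10564/211
a_3 = 2: 21879/437
a_4 = 2: 54322/1085

54322/1085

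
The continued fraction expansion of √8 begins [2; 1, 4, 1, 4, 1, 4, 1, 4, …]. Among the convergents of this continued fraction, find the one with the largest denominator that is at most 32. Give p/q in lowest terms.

a_0 = 2: 2/1  (≤ bound)
a_1 = 1: 3/1  (≤ bound)
a_2 = 4: 14/5  (≤ bound)
a_3 = 1: 17/6  (≤ bound)
a_4 = 4: 82/29  (≤ bound)
a_5 = 1: 99/35  (> 32, stop)

82/29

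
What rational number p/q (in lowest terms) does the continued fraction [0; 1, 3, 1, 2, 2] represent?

26/33

Compute successive convergents:
a_0 = 0: 0/1
a_1 = 1: 1/1
a_2 = 3: 3/4
a_3 = 1: 4/5
a_4 = 2: 11/14
a_5 = 2: 26/33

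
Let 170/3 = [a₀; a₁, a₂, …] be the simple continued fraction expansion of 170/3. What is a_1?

1

170 ÷ 3 → quotient 56, remainder 2
3 ÷ 2 → quotient 1, remainder 1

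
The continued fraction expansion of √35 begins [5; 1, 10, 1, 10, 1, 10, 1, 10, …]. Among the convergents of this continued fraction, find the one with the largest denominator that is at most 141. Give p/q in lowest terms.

775/131

List convergents until the denominator exceeds the bound:
a_0 = 5: 5/1  (≤ bound)
a_1 = 1: 6/1  (≤ bound)
a_2 = 10: 65/11  (≤ bound)
a_3 = 1: 71/12  (≤ bound)
a_4 = 10: 775/131  (≤ bound)
a_5 = 1: 846/143  (> 141, stop)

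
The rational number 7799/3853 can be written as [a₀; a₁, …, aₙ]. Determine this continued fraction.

7799 = 2·3853 + 93, so a_0 = 2
3853 = 41·93 + 40, so a_1 = 41
93 = 2·40 + 13, so a_2 = 2
40 = 3·13 + 1, so a_3 = 3
13 = 13·1 + 0, so a_4 = 13

[2; 41, 2, 3, 13]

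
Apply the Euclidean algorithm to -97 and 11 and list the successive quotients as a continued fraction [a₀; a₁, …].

[-9; 5, 2]

Run the Euclidean algorithm, recording each quotient:
-97 ÷ 11 → quotient -9, remainder 2
11 ÷ 2 → quotient 5, remainder 1
2 ÷ 1 → quotient 2, remainder 0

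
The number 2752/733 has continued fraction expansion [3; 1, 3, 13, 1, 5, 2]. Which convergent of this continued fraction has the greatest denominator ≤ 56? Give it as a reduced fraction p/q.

a_0 = 3: 3/1  (≤ bound)
a_1 = 1: 4/1  (≤ bound)
a_2 = 3: 15/4  (≤ bound)
a_3 = 13: 199/53  (≤ bound)
a_4 = 1: 214/57  (> 56, stop)

199/53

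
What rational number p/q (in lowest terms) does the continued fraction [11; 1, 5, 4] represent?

a_0 = 11: 11/1
a_1 = 1: 12/1
a_2 = 5: 71/6
a_3 = 4: 296/25

296/25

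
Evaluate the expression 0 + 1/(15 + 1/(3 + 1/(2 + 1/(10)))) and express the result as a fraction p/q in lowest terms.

73/1116

Starting at the tail and folding back:
Start with 10.
2 + 1/(10/1) = 2 + 1/10 = 21/10
3 + 1/(21/10) = 3 + 10/21 = 73/21
15 + 1/(73/21) = 15 + 21/73 = 1116/73
0 + 1/(1116/73) = 0 + 73/1116 = 73/1116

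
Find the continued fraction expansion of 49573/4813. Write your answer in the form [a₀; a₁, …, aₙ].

[10; 3, 2, 1, 52, 1, 3, 2]

Run the Euclidean algorithm, recording each quotient:
49573 = 10·4813 + 1443, so a_0 = 10
4813 = 3·1443 + 484, so a_1 = 3
1443 = 2·484 + 475, so a_2 = 2
484 = 1·475 + 9, so a_3 = 1
475 = 52·9 + 7, so a_4 = 52
9 = 1·7 + 2, so a_5 = 1
7 = 3·2 + 1, so a_6 = 3
2 = 2·1 + 0, so a_7 = 2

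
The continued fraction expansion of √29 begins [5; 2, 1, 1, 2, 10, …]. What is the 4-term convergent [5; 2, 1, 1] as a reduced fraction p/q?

27/5

Start with 1.
1 + 1/(1/1) = 1 + 1/1 = 2/1
2 + 1/(2/1) = 2 + 1/2 = 5/2
5 + 1/(5/2) = 5 + 2/5 = 27/5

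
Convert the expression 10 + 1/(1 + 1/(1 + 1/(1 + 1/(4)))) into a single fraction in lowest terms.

Start with 4.
1 + 1/(4/1) = 1 + 1/4 = 5/4
1 + 1/(5/4) = 1 + 4/5 = 9/5
1 + 1/(9/5) = 1 + 5/9 = 14/9
10 + 1/(14/9) = 10 + 9/14 = 149/14

149/14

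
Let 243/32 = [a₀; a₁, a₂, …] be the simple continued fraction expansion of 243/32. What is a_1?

243 ÷ 32 → quotient 7, remainder 19
32 ÷ 19 → quotient 1, remainder 13

1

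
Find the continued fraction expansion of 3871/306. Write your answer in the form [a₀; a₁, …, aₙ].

3871 = 12·306 + 199, so a_0 = 12
306 = 1·199 + 107, so a_1 = 1
199 = 1·107 + 92, so a_2 = 1
107 = 1·92 + 15, so a_3 = 1
92 = 6·15 + 2, so a_4 = 6
15 = 7·2 + 1, so a_5 = 7
2 = 2·1 + 0, so a_6 = 2

[12; 1, 1, 1, 6, 7, 2]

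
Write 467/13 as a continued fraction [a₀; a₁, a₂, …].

[35; 1, 12]

⌊467/13⌋ = 35, remainder 12
⌊13/12⌋ = 1, remainder 1
⌊12/1⌋ = 12, remainder 0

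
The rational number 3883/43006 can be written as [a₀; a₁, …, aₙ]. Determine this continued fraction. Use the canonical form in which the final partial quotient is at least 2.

⌊3883/43006⌋ = 0, remainder 3883
⌊43006/3883⌋ = 11, remainder 293
⌊3883/293⌋ = 13, remainder 74
⌊293/74⌋ = 3, remainder 71
⌊74/71⌋ = 1, remainder 3
⌊71/3⌋ = 23, remainder 2
⌊3/2⌋ = 1, remainder 1
⌊2/1⌋ = 2, remainder 0

[0; 11, 13, 3, 1, 23, 1, 2]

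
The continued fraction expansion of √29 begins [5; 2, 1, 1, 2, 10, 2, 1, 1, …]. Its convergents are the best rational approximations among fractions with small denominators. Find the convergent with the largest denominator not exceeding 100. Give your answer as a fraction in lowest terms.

70/13

List convergents until the denominator exceeds the bound:
a_0 = 5: 5/1  (≤ bound)
a_1 = 2: 11/2  (≤ bound)
a_2 = 1: 16/3  (≤ bound)
a_3 = 1: 27/5  (≤ bound)
a_4 = 2: 70/13  (≤ bound)
a_5 = 10: 727/135  (> 100, stop)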